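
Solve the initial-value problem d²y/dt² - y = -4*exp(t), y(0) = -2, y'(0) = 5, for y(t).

Characteristic equation r² - 1 = 0 factors as (r - 1)(r + 1) = 0, so r = 1, -1.
Hence y_h = C1*exp(t) + C2*exp(-t).
Since exp(t) solves the homogeneous equation (r = 1 is a root of multiplicity 1), multiply the trial by t. Try y_p = A*t*exp(t). Substituting into the equation and dividing by exp(t) gives A = -2, so y_p = -2*t*exp(t).
General solution: y = C1*exp(t) + C2*exp(-t) - 2*t*exp(t).
Apply the initial conditions: y(0) = C1 + C2 = -2 and y'(0) = -2 + C1 - C2 = 5. Solving gives C1 = 5/2, C2 = -9/2.

y = -9*exp(-t)/2 + 5*exp(t)/2 - 2*t*exp(t)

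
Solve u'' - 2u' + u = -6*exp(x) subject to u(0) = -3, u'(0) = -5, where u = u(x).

u = -3*exp(x) - 3*x**2*exp(x) - 2*x*exp(x)

Characteristic equation r² - 2r + 1 = 0 has discriminant (-2)² - 4·(1) = 0, so r = 1 is a repeated root.
Hence u_h = (C1 + C2*x)*exp(x).
Since exp(x) solves the homogeneous equation (r = 1 is a root of multiplicity 2), multiply the trial by x^2. Try u_p = A*x^2*exp(x). Substituting into the equation and dividing by exp(x) gives A = -3, so u_p = -3*x^2*exp(x).
General solution: u = C1*exp(x) - 3*x^2*exp(x) + C2*x*exp(x).
Apply the initial conditions: u(0) = C1 = -3 and u'(0) = C1 + C2 = -5. Solving gives C1 = -3, C2 = -2.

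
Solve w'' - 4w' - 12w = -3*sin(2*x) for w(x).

w = -3*cos(2*x)/40 + 3*sin(2*x)/20 + C1*exp(6*x) + C2*exp(-2*x)

Characteristic equation r² - 4r - 12 = 0 factors as (r - 6)(r + 2) = 0, so r = 6, -2.
Hence w_h = C1*exp(6*x) + C2*exp(-2*x).
Try w_p = A*cos(2*x) + B*sin(2*x). Substituting and equating the coefficients of cos(2x) and sin(2x) gives A = -3/40, B = 3/20, so w_p = -3*cos(2*x)/40 + 3*sin(2*x)/20.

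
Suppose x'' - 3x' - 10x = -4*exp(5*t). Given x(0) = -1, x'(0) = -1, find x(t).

Characteristic equation r² - 3r - 10 = 0 factors as (r + 2)(r - 5) = 0, so r = -2, 5.
Hence x_h = C1*exp(-2*t) + C2*exp(5*t).
Since exp(5*t) solves the homogeneous equation (r = 5 is a root of multiplicity 1), multiply the trial by t. Try x_p = A*t*exp(5*t). Substituting into the equation and dividing by exp(5*t) gives A = -4/7, so x_p = -4*t*exp(5*t)/7.
General solution: x = C1*exp(-2*t) + C2*exp(5*t) - 4*t*exp(5*t)/7.
Apply the initial conditions: x(0) = C1 + C2 = -1 and x'(0) = -4/7 - 2*C1 + 5*C2 = -1. Solving gives C1 = -32/49, C2 = -17/49.

x = -32*exp(-2*t)/49 - 17*exp(5*t)/49 - 4*t*exp(5*t)/7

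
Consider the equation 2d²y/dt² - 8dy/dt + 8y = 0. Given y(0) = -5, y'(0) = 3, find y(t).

Divide through by 2: y'' - 4y' + 4y = 0.
Characteristic equation r² - 4r + 4 = 0 has discriminant (-4)² - 4·(4) = 0, so r = 2 is a repeated root.
Hence y_h = (C1 + C2*t)*exp(2*t).
Apply the initial conditions: y(0) = C1 = -5 and y'(0) = C2 + 2*C1 = 3. Solving gives C1 = -5, C2 = 13.

y = -5*exp(2*t) + 13*t*exp(2*t)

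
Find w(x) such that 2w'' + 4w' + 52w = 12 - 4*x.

Divide through by 2: w'' + 2w' + 26w = 6 - 2*x.
Characteristic equation r² + 2r + 26 = 0 has discriminant (2)² - 4·(26) = -100 < 0, so r = -1 ± 5i.
Hence w_h = C1*cos(5*x)*exp(-x) + C2*exp(-x)*sin(5*x).
For the particular solution try w_p = A0 + A1*x. Substituting and matching coefficients of each power of x gives A0 = 40/169, A1 = -1/13, so w_p = 40/169 - x/13.

w = 40/169 - x/13 + C1*cos(5*x)*exp(-x) + C2*exp(-x)*sin(5*x)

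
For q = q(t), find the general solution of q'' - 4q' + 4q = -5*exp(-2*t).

q = -5*exp(-2*t)/16 + C1*exp(2*t) + C2*t*exp(2*t)

Characteristic equation r² - 4r + 4 = 0 has discriminant (-4)² - 4·(4) = 0, so r = 2 is a repeated root.
Hence q_h = (C1 + C2*t)*exp(2*t).
Try q_p = A*exp(-2*t). Substituting into the equation and dividing by exp(-2*t) gives A = -5/16, so q_p = -5*exp(-2*t)/16.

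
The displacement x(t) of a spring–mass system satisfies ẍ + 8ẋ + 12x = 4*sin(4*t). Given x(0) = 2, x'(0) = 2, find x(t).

x = -41*exp(-6*t)/26 - 8*cos(4*t)/65 - sin(4*t)/65 + 37*exp(-2*t)/10

Characteristic equation r² + 8r + 12 = 0 factors as (r + 2)(r + 6) = 0, so r = -2, -6.
Hence x_h = C1*exp(-2*t) + C2*exp(-6*t).
Try x_p = A*cos(4*t) + B*sin(4*t). Substituting and equating the coefficients of cos(4t) and sin(4t) gives A = -8/65, B = -1/65, so x_p = -8*cos(4*t)/65 - sin(4*t)/65.
General solution: x = -8*cos(4*t)/65 - sin(4*t)/65 + C1*exp(-2*t) + C2*exp(-6*t).
Apply the initial conditions: x(0) = -8/65 + C1 + C2 = 2 and x'(0) = -4/65 - 6*C2 - 2*C1 = 2. Solving gives C1 = 37/10, C2 = -41/26.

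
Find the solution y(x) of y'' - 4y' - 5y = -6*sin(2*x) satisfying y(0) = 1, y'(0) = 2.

Characteristic equation r² - 4r - 5 = 0 factors as (r + 1)(r - 5) = 0, so r = -1, 5.
Hence y_h = C1*exp(-x) + C2*exp(5*x).
Try y_p = A*cos(2*x) + B*sin(2*x). Substituting and equating the coefficients of cos(2x) and sin(2x) gives A = -48/145, B = 54/145, so y_p = -48*cos(2*x)/145 + 54*sin(2*x)/145.
General solution: y = -48*cos(2*x)/145 + 54*sin(2*x)/145 + C1*exp(-x) + C2*exp(5*x).
Apply the initial conditions: y(0) = -48/145 + C1 + C2 = 1 and y'(0) = 108/145 - C1 + 5*C2 = 2. Solving gives C1 = 9/10, C2 = 25/58.

y = -48*cos(2*x)/145 + 9*exp(-x)/10 + 25*exp(5*x)/58 + 54*sin(2*x)/145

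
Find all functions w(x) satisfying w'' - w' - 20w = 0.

w = C1*exp(5*x) + C2*exp(-4*x)

Characteristic equation r² - r - 20 = 0 factors as (r - 5)(r + 4) = 0, so r = 5, -4.
Hence w_h = C1*exp(5*x) + C2*exp(-4*x).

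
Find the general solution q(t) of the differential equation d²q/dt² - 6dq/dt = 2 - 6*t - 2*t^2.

q = C2 - 4*t/27 + t**3/9 + 5*t**2/9 + C1*exp(6*t)

Characteristic equation r² - 6r = 0 factors as (r - 6)r = 0, so r = 6, 0.
Hence q_h = C1*exp(6*t) + C2.
Since 0 is a characteristic root (multiplicity 1), multiply the polynomial trial by t: try q_p = t*(A0 + A1*t + A2*t^2). Substituting and matching coefficients of each power of t gives A0 = -4/27, A1 = 5/9, A2 = 1/9, so q_p = -4*t/27 + t^3/9 + 5*t^2/9.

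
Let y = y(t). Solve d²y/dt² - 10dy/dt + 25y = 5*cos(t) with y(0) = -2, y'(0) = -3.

y = -368*exp(5*t)/169 - 25*sin(t)/338 + 30*cos(t)/169 + 207*t*exp(5*t)/26

Characteristic equation r² - 10r + 25 = 0 has discriminant (-10)² - 4·(25) = 0, so r = 5 is a repeated root.
Hence y_h = (C1 + C2*t)*exp(5*t).
Try y_p = A*cos(t) + B*sin(t). Substituting and equating the coefficients of cos(t) and sin(t) gives A = 30/169, B = -25/338, so y_p = -25*sin(t)/338 + 30*cos(t)/169.
General solution: y = -25*sin(t)/338 + 30*cos(t)/169 + C1*exp(5*t) + C2*t*exp(5*t).
Apply the initial conditions: y(0) = 30/169 + C1 = -2 and y'(0) = -25/338 + C2 + 5*C1 = -3. Solving gives C1 = -368/169, C2 = 207/26.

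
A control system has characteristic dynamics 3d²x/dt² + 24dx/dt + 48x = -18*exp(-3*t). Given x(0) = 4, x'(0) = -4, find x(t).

Divide through by 3: x'' + 8x' + 16x = -6*exp(-3*t).
Characteristic equation r² + 8r + 16 = 0 has discriminant (8)² - 4·(16) = 0, so r = -4 is a repeated root.
Hence x_h = (C1 + C2*t)*exp(-4*t).
Try x_p = A*exp(-3*t). Substituting into the equation and dividing by exp(-3*t) gives A = -6, so x_p = -6*exp(-3*t).
General solution: x = -6*exp(-3*t) + C1*exp(-4*t) + C2*t*exp(-4*t).
Apply the initial conditions: x(0) = -6 + C1 = 4 and x'(0) = 18 + C2 - 4*C1 = -4. Solving gives C1 = 10, C2 = 18.

x = -6*exp(-3*t) + 10*exp(-4*t) + 18*t*exp(-4*t)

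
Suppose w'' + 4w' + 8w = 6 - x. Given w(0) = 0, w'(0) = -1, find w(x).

w = 13/16 - x/8 - 13*cos(2*x)*exp(-2*x)/16 - 5*exp(-2*x)*sin(2*x)/4

Characteristic equation r² + 4r + 8 = 0 has discriminant (4)² - 4·(8) = -16 < 0, so r = -2 ± 2i.
Hence w_h = C1*cos(2*x)*exp(-2*x) + C2*exp(-2*x)*sin(2*x).
For the particular solution try w_p = A0 + A1*x. Substituting and matching coefficients of each power of x gives A0 = 13/16, A1 = -1/8, so w_p = 13/16 - x/8.
General solution: w = 13/16 - x/8 + C1*cos(2*x)*exp(-2*x) + C2*exp(-2*x)*sin(2*x).
Apply the initial conditions: w(0) = 13/16 + C1 = 0 and w'(0) = -1/8 - 2*C1 + 2*C2 = -1. Solving gives C1 = -13/16, C2 = -5/4.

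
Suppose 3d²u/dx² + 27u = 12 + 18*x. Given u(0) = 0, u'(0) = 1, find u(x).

Divide through by 3: u'' + 9u = 4 + 6*x.
Characteristic equation r² + 9 = 0 has discriminant (0)² - 4·(9) = -36 < 0, so r = ± 3i.
Hence u_h = C1*cos(3*x) + C2*sin(3*x).
For the particular solution try u_p = A0 + A1*x. Substituting and matching coefficients of each power of x gives A0 = 4/9, A1 = 2/3, so u_p = 4/9 + 2*x/3.
General solution: u = 4/9 + 2*x/3 + C1*cos(3*x) + C2*sin(3*x).
Apply the initial conditions: u(0) = 4/9 + C1 = 0 and u'(0) = 2/3 + 3*C2 = 1. Solving gives C1 = -4/9, C2 = 1/9.

u = 4/9 - 4*cos(3*x)/9 + sin(3*x)/9 + 2*x/3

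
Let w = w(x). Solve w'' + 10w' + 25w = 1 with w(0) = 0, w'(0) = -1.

Characteristic equation r² + 10r + 25 = 0 has discriminant (10)² - 4·(25) = 0, so r = -5 is a repeated root.
Hence w_h = (C1 + C2*x)*exp(-5*x).
For the particular solution try w_p = A0. Substituting and matching coefficients of each power of x gives A0 = 1/25, so w_p = 1/25.
General solution: w = 1/25 + C1*exp(-5*x) + C2*x*exp(-5*x).
Apply the initial conditions: w(0) = 1/25 + C1 = 0 and w'(0) = C2 - 5*C1 = -1. Solving gives C1 = -1/25, C2 = -6/5.

w = 1/25 - exp(-5*x)/25 - 6*x*exp(-5*x)/5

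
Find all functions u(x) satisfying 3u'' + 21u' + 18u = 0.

Divide through by 3: u'' + 7u' + 6u = 0.
Characteristic equation r² + 7r + 6 = 0 factors as (r + 1)(r + 6) = 0, so r = -1, -6.
Hence u_h = C1*exp(-x) + C2*exp(-6*x).

u = C1*exp(-x) + C2*exp(-6*x)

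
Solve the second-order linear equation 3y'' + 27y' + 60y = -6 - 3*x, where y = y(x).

y = -31/400 - x/20 + C1*exp(-5*x) + C2*exp(-4*x)

Divide through by 3: y'' + 9y' + 20y = -2 - x.
Characteristic equation r² + 9r + 20 = 0 factors as (r + 5)(r + 4) = 0, so r = -5, -4.
Hence y_h = C1*exp(-5*x) + C2*exp(-4*x).
For the particular solution try y_p = A0 + A1*x. Substituting and matching coefficients of each power of x gives A0 = -31/400, A1 = -1/20, so y_p = -31/400 - x/20.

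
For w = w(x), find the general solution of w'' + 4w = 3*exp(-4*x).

w = 3*exp(-4*x)/20 + C1*cos(2*x) + C2*sin(2*x)

Characteristic equation r² + 4 = 0 has discriminant (0)² - 4·(4) = -16 < 0, so r = ± 2i.
Hence w_h = C1*cos(2*x) + C2*sin(2*x).
Try w_p = A*exp(-4*x). Substituting into the equation and dividing by exp(-4*x) gives A = 3/20, so w_p = 3*exp(-4*x)/20.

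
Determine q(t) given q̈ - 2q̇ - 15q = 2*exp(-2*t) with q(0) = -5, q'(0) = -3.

q = -31*exp(5*t)/14 - 5*exp(-3*t)/2 - 2*exp(-2*t)/7

Characteristic equation r² - 2r - 15 = 0 factors as (r - 5)(r + 3) = 0, so r = 5, -3.
Hence q_h = C1*exp(5*t) + C2*exp(-3*t).
Try q_p = A*exp(-2*t). Substituting into the equation and dividing by exp(-2*t) gives A = -2/7, so q_p = -2*exp(-2*t)/7.
General solution: q = -2*exp(-2*t)/7 + C1*exp(5*t) + C2*exp(-3*t).
Apply the initial conditions: q(0) = -2/7 + C1 + C2 = -5 and q'(0) = 4/7 - 3*C2 + 5*C1 = -3. Solving gives C1 = -31/14, C2 = -5/2.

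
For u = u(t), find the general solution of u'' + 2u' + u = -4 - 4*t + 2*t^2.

Characteristic equation r² + 2r + 1 = 0 has discriminant (2)² - 4·(1) = 0, so r = -1 is a repeated root.
Hence u_h = (C1 + C2*t)*exp(-t).
For the particular solution try u_p = A0 + A1*t + A2*t^2. Substituting and matching coefficients of each power of t gives A0 = 16, A1 = -12, A2 = 2, so u_p = 16 - 12*t + 2*t^2.

u = 16 - 12*t + 2*t**2 + C1*exp(-t) + C2*t*exp(-t)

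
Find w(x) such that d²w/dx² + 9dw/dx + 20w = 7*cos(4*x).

w = 7*cos(4*x)/328 + 63*sin(4*x)/328 + C1*exp(-4*x) + C2*exp(-5*x)

Characteristic equation r² + 9r + 20 = 0 factors as (r + 4)(r + 5) = 0, so r = -4, -5.
Hence w_h = C1*exp(-4*x) + C2*exp(-5*x).
Try w_p = A*cos(4*x) + B*sin(4*x). Substituting and equating the coefficients of cos(4x) and sin(4x) gives A = 7/328, B = 63/328, so w_p = 7*cos(4*x)/328 + 63*sin(4*x)/328.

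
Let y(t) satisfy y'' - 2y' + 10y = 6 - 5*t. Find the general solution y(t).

Characteristic equation r² - 2r + 10 = 0 has discriminant (-2)² - 4·(10) = -36 < 0, so r = 1 ± 3i.
Hence y_h = C1*cos(3*t)*exp(t) + C2*exp(t)*sin(3*t).
For the particular solution try y_p = A0 + A1*t. Substituting and matching coefficients of each power of t gives A0 = 1/2, A1 = -1/2, so y_p = 1/2 - t/2.

y = 1/2 - t/2 + C1*cos(3*t)*exp(t) + C2*exp(t)*sin(3*t)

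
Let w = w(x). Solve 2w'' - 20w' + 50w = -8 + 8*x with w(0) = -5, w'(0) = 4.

Divide through by 2: w'' - 10w' + 25w = -4 + 4*x.
Characteristic equation r² - 10r + 25 = 0 has discriminant (-10)² - 4·(25) = 0, so r = 5 is a repeated root.
Hence w_h = (C1 + C2*x)*exp(5*x).
For the particular solution try w_p = A0 + A1*x. Substituting and matching coefficients of each power of x gives A0 = -12/125, A1 = 4/25, so w_p = -12/125 + 4*x/25.
General solution: w = -12/125 + 4*x/25 + C1*exp(5*x) + C2*x*exp(5*x).
Apply the initial conditions: w(0) = -12/125 + C1 = -5 and w'(0) = 4/25 + C2 + 5*C1 = 4. Solving gives C1 = -613/125, C2 = 709/25.

w = -12/125 - 613*exp(5*x)/125 + 4*x/25 + 709*x*exp(5*x)/25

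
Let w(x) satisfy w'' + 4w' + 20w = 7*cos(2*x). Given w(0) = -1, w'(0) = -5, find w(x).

w = 7*cos(2*x)/20 + 7*sin(2*x)/40 - 161*exp(-2*x)*sin(4*x)/80 - 27*cos(4*x)*exp(-2*x)/20

Characteristic equation r² + 4r + 20 = 0 has discriminant (4)² - 4·(20) = -64 < 0, so r = -2 ± 4i.
Hence w_h = C1*cos(4*x)*exp(-2*x) + C2*exp(-2*x)*sin(4*x).
Try w_p = A*cos(2*x) + B*sin(2*x). Substituting and equating the coefficients of cos(2x) and sin(2x) gives A = 7/20, B = 7/40, so w_p = 7*cos(2*x)/20 + 7*sin(2*x)/40.
General solution: w = 7*cos(2*x)/20 + 7*sin(2*x)/40 + C1*cos(4*x)*exp(-2*x) + C2*exp(-2*x)*sin(4*x).
Apply the initial conditions: w(0) = 7/20 + C1 = -1 and w'(0) = 7/20 - 2*C1 + 4*C2 = -5. Solving gives C1 = -27/20, C2 = -161/80.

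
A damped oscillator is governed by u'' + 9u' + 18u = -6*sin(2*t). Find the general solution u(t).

u = -21*sin(2*t)/130 + 27*cos(2*t)/130 + C1*exp(-3*t) + C2*exp(-6*t)

Characteristic equation r² + 9r + 18 = 0 factors as (r + 3)(r + 6) = 0, so r = -3, -6.
Hence u_h = C1*exp(-3*t) + C2*exp(-6*t).
Try u_p = A*cos(2*t) + B*sin(2*t). Substituting and equating the coefficients of cos(2t) and sin(2t) gives A = 27/130, B = -21/130, so u_p = -21*sin(2*t)/130 + 27*cos(2*t)/130.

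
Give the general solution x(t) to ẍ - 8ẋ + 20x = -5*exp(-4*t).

Characteristic equation r² - 8r + 20 = 0 has discriminant (-8)² - 4·(20) = -16 < 0, so r = 4 ± 2i.
Hence x_h = C1*cos(2*t)*exp(4*t) + C2*exp(4*t)*sin(2*t).
Try x_p = A*exp(-4*t). Substituting into the equation and dividing by exp(-4*t) gives A = -5/68, so x_p = -5*exp(-4*t)/68.

x = -5*exp(-4*t)/68 + C1*cos(2*t)*exp(4*t) + C2*exp(4*t)*sin(2*t)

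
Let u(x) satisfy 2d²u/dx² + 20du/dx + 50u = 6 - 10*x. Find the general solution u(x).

Divide through by 2: u'' + 10u' + 25u = 3 - 5*x.
Characteristic equation r² + 10r + 25 = 0 has discriminant (10)² - 4·(25) = 0, so r = -5 is a repeated root.
Hence u_h = (C1 + C2*x)*exp(-5*x).
For the particular solution try u_p = A0 + A1*x. Substituting and matching coefficients of each power of x gives A0 = 1/5, A1 = -1/5, so u_p = 1/5 - x/5.

u = 1/5 - x/5 + C1*exp(-5*x) + C2*x*exp(-5*x)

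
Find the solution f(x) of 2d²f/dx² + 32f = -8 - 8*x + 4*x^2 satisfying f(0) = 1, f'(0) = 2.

f = -17/64 - x/4 + x**2/8 + 9*sin(4*x)/16 + 81*cos(4*x)/64

Divide through by 2: f'' + 16f = -4 - 4*x + 2*x^2.
Characteristic equation r² + 16 = 0 has discriminant (0)² - 4·(16) = -64 < 0, so r = ± 4i.
Hence f_h = C1*cos(4*x) + C2*sin(4*x).
For the particular solution try f_p = A0 + A1*x + A2*x^2. Substituting and matching coefficients of each power of x gives A0 = -17/64, A1 = -1/4, A2 = 1/8, so f_p = -17/64 - x/4 + x^2/8.
General solution: f = -17/64 - x/4 + x^2/8 + C1*cos(4*x) + C2*sin(4*x).
Apply the initial conditions: f(0) = -17/64 + C1 = 1 and f'(0) = -1/4 + 4*C2 = 2. Solving gives C1 = 81/64, C2 = 9/16.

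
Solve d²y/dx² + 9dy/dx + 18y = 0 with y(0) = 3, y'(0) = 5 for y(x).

Characteristic equation r² + 9r + 18 = 0 factors as (r + 3)(r + 6) = 0, so r = -3, -6.
Hence y_h = C1*exp(-3*x) + C2*exp(-6*x).
Apply the initial conditions: y(0) = C1 + C2 = 3 and y'(0) = -6*C2 - 3*C1 = 5. Solving gives C1 = 23/3, C2 = -14/3.

y = -14*exp(-6*x)/3 + 23*exp(-3*x)/3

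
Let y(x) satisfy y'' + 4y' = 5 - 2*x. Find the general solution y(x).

Characteristic equation r² + 4r = 0 factors as (r + 4)r = 0, so r = -4, 0.
Hence y_h = C1*exp(-4*x) + C2.
Since 0 is a characteristic root (multiplicity 1), multiply the polynomial trial by x: try y_p = x*(A0 + A1*x). Substituting and matching coefficients of each power of x gives A0 = 11/8, A1 = -1/4, so y_p = -x^2/4 + 11*x/8.

y = C2 - x**2/4 + 11*x/8 + C1*exp(-4*x)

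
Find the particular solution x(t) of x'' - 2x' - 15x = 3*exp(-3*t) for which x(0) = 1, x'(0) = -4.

x = -5*exp(5*t)/64 + 69*exp(-3*t)/64 - 3*t*exp(-3*t)/8

Characteristic equation r² - 2r - 15 = 0 factors as (r - 5)(r + 3) = 0, so r = 5, -3.
Hence x_h = C1*exp(5*t) + C2*exp(-3*t).
Since exp(-3*t) solves the homogeneous equation (r = -3 is a root of multiplicity 1), multiply the trial by t. Try x_p = A*t*exp(-3*t). Substituting into the equation and dividing by exp(-3*t) gives A = -3/8, so x_p = -3*t*exp(-3*t)/8.
General solution: x = C1*exp(5*t) + C2*exp(-3*t) - 3*t*exp(-3*t)/8.
Apply the initial conditions: x(0) = C1 + C2 = 1 and x'(0) = -3/8 - 3*C2 + 5*C1 = -4. Solving gives C1 = -5/64, C2 = 69/64.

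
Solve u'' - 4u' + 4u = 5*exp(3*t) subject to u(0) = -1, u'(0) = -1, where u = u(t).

Characteristic equation r² - 4r + 4 = 0 has discriminant (-4)² - 4·(4) = 0, so r = 2 is a repeated root.
Hence u_h = (C1 + C2*t)*exp(2*t).
Try u_p = A*exp(3*t). Substituting into the equation and dividing by exp(3*t) gives A = 5, so u_p = 5*exp(3*t).
General solution: u = 5*exp(3*t) + C1*exp(2*t) + C2*t*exp(2*t).
Apply the initial conditions: u(0) = 5 + C1 = -1 and u'(0) = 15 + C2 + 2*C1 = -1. Solving gives C1 = -6, C2 = -4.

u = -6*exp(2*t) + 5*exp(3*t) - 4*t*exp(2*t)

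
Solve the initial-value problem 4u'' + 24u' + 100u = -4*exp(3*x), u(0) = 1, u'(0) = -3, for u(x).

Divide through by 4: u'' + 6u' + 25u = -exp(3*x).
Characteristic equation r² + 6r + 25 = 0 has discriminant (6)² - 4·(25) = -64 < 0, so r = -3 ± 4i.
Hence u_h = C1*cos(4*x)*exp(-3*x) + C2*exp(-3*x)*sin(4*x).
Try u_p = A*exp(3*x). Substituting into the equation and dividing by exp(3*x) gives A = -1/52, so u_p = -exp(3*x)/52.
General solution: u = -exp(3*x)/52 + C1*cos(4*x)*exp(-3*x) + C2*exp(-3*x)*sin(4*x).
Apply the initial conditions: u(0) = -1/52 + C1 = 1 and u'(0) = -3/52 - 3*C1 + 4*C2 = -3. Solving gives C1 = 53/52, C2 = 3/104.

u = -exp(3*x)/52 + 3*exp(-3*x)*sin(4*x)/104 + 53*cos(4*x)*exp(-3*x)/52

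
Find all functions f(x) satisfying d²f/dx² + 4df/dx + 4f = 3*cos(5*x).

f = -63*cos(5*x)/841 + 60*sin(5*x)/841 + C1*exp(-2*x) + C2*x*exp(-2*x)

Characteristic equation r² + 4r + 4 = 0 has discriminant (4)² - 4·(4) = 0, so r = -2 is a repeated root.
Hence f_h = (C1 + C2*x)*exp(-2*x).
Try f_p = A*cos(5*x) + B*sin(5*x). Substituting and equating the coefficients of cos(5x) and sin(5x) gives A = -63/841, B = 60/841, so f_p = -63*cos(5*x)/841 + 60*sin(5*x)/841.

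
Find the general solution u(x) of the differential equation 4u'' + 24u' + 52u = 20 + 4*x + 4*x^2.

Divide through by 4: u'' + 6u' + 13u = 5 + x + x^2.
Characteristic equation r² + 6r + 13 = 0 has discriminant (6)² - 4·(13) = -16 < 0, so r = -3 ± 2i.
Hence u_h = C1*cos(2*x)*exp(-3*x) + C2*exp(-3*x)*sin(2*x).
For the particular solution try u_p = A0 + A1*x + A2*x^2. Substituting and matching coefficients of each power of x gives A0 = 813/2197, A1 = 1/169, A2 = 1/13, so u_p = 813/2197 + x^2/13 + x/169.

u = 813/2197 + x**2/13 + x/169 + C1*cos(2*x)*exp(-3*x) + C2*exp(-3*x)*sin(2*x)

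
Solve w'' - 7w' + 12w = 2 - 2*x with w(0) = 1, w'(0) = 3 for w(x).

Characteristic equation r² - 7r + 12 = 0 factors as (r - 3)(r - 4) = 0, so r = 3, 4.
Hence w_h = C1*exp(3*x) + C2*exp(4*x).
For the particular solution try w_p = A0 + A1*x. Substituting and matching coefficients of each power of x gives A0 = 5/72, A1 = -1/6, so w_p = 5/72 - x/6.
General solution: w = 5/72 - x/6 + C1*exp(3*x) + C2*exp(4*x).
Apply the initial conditions: w(0) = 5/72 + C1 + C2 = 1 and w'(0) = -1/6 + 3*C1 + 4*C2 = 3. Solving gives C1 = 5/9, C2 = 3/8.

w = 5/72 - x/6 + 3*exp(4*x)/8 + 5*exp(3*x)/9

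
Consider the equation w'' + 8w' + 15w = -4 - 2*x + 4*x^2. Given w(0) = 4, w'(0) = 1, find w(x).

Characteristic equation r² + 8r + 15 = 0 factors as (r + 3)(r + 5) = 0, so r = -3, -5.
Hence w_h = C1*exp(-3*x) + C2*exp(-5*x).
For the particular solution try w_p = A0 + A1*x + A2*x^2. Substituting and matching coefficients of each power of x gives A0 = -268/3375, A1 = -94/225, A2 = 4/15, so w_p = -268/3375 - 94*x/225 + 4*x^2/15.
General solution: w = -268/3375 - 94*x/225 + 4*x^2/15 + C1*exp(-3*x) + C2*exp(-5*x).
Apply the initial conditions: w(0) = -268/3375 + C1 + C2 = 4 and w'(0) = -94/225 - 5*C2 - 3*C1 = 1. Solving gives C1 = 589/54, C2 = -1707/250.

w = -268/3375 - 1707*exp(-5*x)/250 - 94*x/225 + 4*x**2/15 + 589*exp(-3*x)/54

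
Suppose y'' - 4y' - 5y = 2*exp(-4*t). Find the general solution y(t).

Characteristic equation r² - 4r - 5 = 0 factors as (r + 1)(r - 5) = 0, so r = -1, 5.
Hence y_h = C1*exp(-t) + C2*exp(5*t).
Try y_p = A*exp(-4*t). Substituting into the equation and dividing by exp(-4*t) gives A = 2/27, so y_p = 2*exp(-4*t)/27.

y = 2*exp(-4*t)/27 + C1*exp(-t) + C2*exp(5*t)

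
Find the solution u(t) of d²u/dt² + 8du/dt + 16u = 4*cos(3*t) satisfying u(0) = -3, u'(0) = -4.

u = -1903*exp(-4*t)/625 + 28*cos(3*t)/625 + 96*sin(3*t)/625 - 416*t*exp(-4*t)/25

Characteristic equation r² + 8r + 16 = 0 has discriminant (8)² - 4·(16) = 0, so r = -4 is a repeated root.
Hence u_h = (C1 + C2*t)*exp(-4*t).
Try u_p = A*cos(3*t) + B*sin(3*t). Substituting and equating the coefficients of cos(3t) and sin(3t) gives A = 28/625, B = 96/625, so u_p = 28*cos(3*t)/625 + 96*sin(3*t)/625.
General solution: u = 28*cos(3*t)/625 + 96*sin(3*t)/625 + C1*exp(-4*t) + C2*t*exp(-4*t).
Apply the initial conditions: u(0) = 28/625 + C1 = -3 and u'(0) = 288/625 + C2 - 4*C1 = -4. Solving gives C1 = -1903/625, C2 = -416/25.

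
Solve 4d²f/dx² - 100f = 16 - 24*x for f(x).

Divide through by 4: f'' - 25f = 4 - 6*x.
Characteristic equation r² - 25 = 0 factors as (r - 5)(r + 5) = 0, so r = 5, -5.
Hence f_h = C1*exp(5*x) + C2*exp(-5*x).
For the particular solution try f_p = A0 + A1*x. Substituting and matching coefficients of each power of x gives A0 = -4/25, A1 = 6/25, so f_p = -4/25 + 6*x/25.

f = -4/25 + 6*x/25 + C1*exp(5*x) + C2*exp(-5*x)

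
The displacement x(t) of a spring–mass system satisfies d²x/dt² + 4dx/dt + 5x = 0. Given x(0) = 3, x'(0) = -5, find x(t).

x = exp(-2*t)*sin(t) + 3*cos(t)*exp(-2*t)

Characteristic equation r² + 4r + 5 = 0 has discriminant (4)² - 4·(5) = -4 < 0, so r = -2 ± i.
Hence x_h = C1*cos(t)*exp(-2*t) + C2*exp(-2*t)*sin(t).
Apply the initial conditions: x(0) = C1 = 3 and x'(0) = C2 - 2*C1 = -5. Solving gives C1 = 3, C2 = 1.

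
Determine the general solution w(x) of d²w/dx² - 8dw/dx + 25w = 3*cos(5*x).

Characteristic equation r² - 8r + 25 = 0 has discriminant (-8)² - 4·(25) = -36 < 0, so r = 4 ± 3i.
Hence w_h = C1*cos(3*x)*exp(4*x) + C2*exp(4*x)*sin(3*x).
Try w_p = A*cos(5*x) + B*sin(5*x). Substituting and equating the coefficients of cos(5x) and sin(5x) gives A = 0, B = -3/40, so w_p = -3*sin(5*x)/40.

w = -3*sin(5*x)/40 + C1*cos(3*x)*exp(4*x) + C2*exp(4*x)*sin(3*x)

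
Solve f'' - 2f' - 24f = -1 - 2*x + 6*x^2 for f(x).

Characteristic equation r² - 2r - 24 = 0 factors as (r - 6)(r + 4) = 0, so r = 6, -4.
Hence f_h = C1*exp(6*x) + C2*exp(-4*x).
For the particular solution try f_p = A0 + A1*x + A2*x^2. Substituting and matching coefficients of each power of x gives A0 = 1/96, A1 = 1/8, A2 = -1/4, so f_p = 1/96 - x^2/4 + x/8.

f = 1/96 - x**2/4 + x/8 + C1*exp(6*x) + C2*exp(-4*x)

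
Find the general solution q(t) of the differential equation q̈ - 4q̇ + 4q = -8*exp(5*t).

q = -8*exp(5*t)/9 + C1*exp(2*t) + C2*t*exp(2*t)

Characteristic equation r² - 4r + 4 = 0 has discriminant (-4)² - 4·(4) = 0, so r = 2 is a repeated root.
Hence q_h = (C1 + C2*t)*exp(2*t).
Try q_p = A*exp(5*t). Substituting into the equation and dividing by exp(5*t) gives A = -8/9, so q_p = -8*exp(5*t)/9.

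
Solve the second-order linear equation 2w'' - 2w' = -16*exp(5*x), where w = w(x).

w = C2 - 2*exp(5*x)/5 + C1*exp(x)

Divide through by 2: w'' - w' = -8*exp(5*x).
Characteristic equation r² - r = 0 factors as (r - 1)r = 0, so r = 1, 0.
Hence w_h = C1*exp(x) + C2.
Try w_p = A*exp(5*x). Substituting into the equation and dividing by exp(5*x) gives A = -2/5, so w_p = -2*exp(5*x)/5.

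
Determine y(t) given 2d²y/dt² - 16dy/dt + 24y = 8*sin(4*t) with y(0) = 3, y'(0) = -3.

Divide through by 2: y'' - 8y' + 12y = 4*sin(4*t).
Characteristic equation r² - 8r + 12 = 0 factors as (r - 2)(r - 6) = 0, so r = 2, 6.
Hence y_h = C1*exp(2*t) + C2*exp(6*t).
Try y_p = A*cos(4*t) + B*sin(4*t). Substituting and equating the coefficients of cos(4t) and sin(4t) gives A = 8/65, B = -1/65, so y_p = -sin(4*t)/65 + 8*cos(4*t)/65.
General solution: y = -sin(4*t)/65 + 8*cos(4*t)/65 + C1*exp(2*t) + C2*exp(6*t).
Apply the initial conditions: y(0) = 8/65 + C1 + C2 = 3 and y'(0) = -4/65 + 2*C1 + 6*C2 = -3. Solving gives C1 = 101/20, C2 = -113/52.

y = -113*exp(6*t)/52 - sin(4*t)/65 + 8*cos(4*t)/65 + 101*exp(2*t)/20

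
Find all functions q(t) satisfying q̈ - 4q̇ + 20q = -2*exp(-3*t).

Characteristic equation r² - 4r + 20 = 0 has discriminant (-4)² - 4·(20) = -64 < 0, so r = 2 ± 4i.
Hence q_h = C1*cos(4*t)*exp(2*t) + C2*exp(2*t)*sin(4*t).
Try q_p = A*exp(-3*t). Substituting into the equation and dividing by exp(-3*t) gives A = -2/41, so q_p = -2*exp(-3*t)/41.

q = -2*exp(-3*t)/41 + C1*cos(4*t)*exp(2*t) + C2*exp(2*t)*sin(4*t)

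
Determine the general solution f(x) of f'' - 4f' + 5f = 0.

f = C1*cos(x)*exp(2*x) + C2*exp(2*x)*sin(x)

Characteristic equation r² - 4r + 5 = 0 has discriminant (-4)² - 4·(5) = -4 < 0, so r = 2 ± i.
Hence f_h = C1*cos(x)*exp(2*x) + C2*exp(2*x)*sin(x).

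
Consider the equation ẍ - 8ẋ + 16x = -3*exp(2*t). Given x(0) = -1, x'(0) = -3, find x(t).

x = -3*exp(2*t)/4 - exp(4*t)/4 - t*exp(4*t)/2

Characteristic equation r² - 8r + 16 = 0 has discriminant (-8)² - 4·(16) = 0, so r = 4 is a repeated root.
Hence x_h = (C1 + C2*t)*exp(4*t).
Try x_p = A*exp(2*t). Substituting into the equation and dividing by exp(2*t) gives A = -3/4, so x_p = -3*exp(2*t)/4.
General solution: x = -3*exp(2*t)/4 + C1*exp(4*t) + C2*t*exp(4*t).
Apply the initial conditions: x(0) = -3/4 + C1 = -1 and x'(0) = -3/2 + C2 + 4*C1 = -3. Solving gives C1 = -1/4, C2 = -1/2.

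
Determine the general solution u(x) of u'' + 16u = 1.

Characteristic equation r² + 16 = 0 has discriminant (0)² - 4·(16) = -64 < 0, so r = ± 4i.
Hence u_h = C1*cos(4*x) + C2*sin(4*x).
For the particular solution try u_p = A0. Substituting and matching coefficients of each power of x gives A0 = 1/16, so u_p = 1/16.

u = 1/16 + C1*cos(4*x) + C2*sin(4*x)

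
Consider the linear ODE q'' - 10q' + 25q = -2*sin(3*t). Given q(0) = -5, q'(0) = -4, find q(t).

Characteristic equation r² - 10r + 25 = 0 has discriminant (-10)² - 4·(25) = 0, so r = 5 is a repeated root.
Hence q_h = (C1 + C2*t)*exp(5*t).
Try q_p = A*cos(3*t) + B*sin(3*t). Substituting and equating the coefficients of cos(3t) and sin(3t) gives A = -15/289, B = -8/289, so q_p = -15*cos(3*t)/289 - 8*sin(3*t)/289.
General solution: q = -15*cos(3*t)/289 - 8*sin(3*t)/289 + C1*exp(5*t) + C2*t*exp(5*t).
Apply the initial conditions: q(0) = -15/289 + C1 = -5 and q'(0) = -24/289 + C2 + 5*C1 = -4. Solving gives C1 = -1430/289, C2 = 354/17.

q = -1430*exp(5*t)/289 - 15*cos(3*t)/289 - 8*sin(3*t)/289 + 354*t*exp(5*t)/17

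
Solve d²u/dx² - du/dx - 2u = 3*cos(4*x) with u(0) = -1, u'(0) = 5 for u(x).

Characteristic equation r² - r - 2 = 0 factors as (r + 1)(r - 2) = 0, so r = -1, 2.
Hence u_h = C1*exp(-x) + C2*exp(2*x).
Try u_p = A*cos(4*x) + B*sin(4*x). Substituting and equating the coefficients of cos(4x) and sin(4x) gives A = -27/170, B = -3/85, so u_p = -27*cos(4*x)/170 - 3*sin(4*x)/85.
General solution: u = -27*cos(4*x)/170 - 3*sin(4*x)/85 + C1*exp(-x) + C2*exp(2*x).
Apply the initial conditions: u(0) = -27/170 + C1 + C2 = -1 and u'(0) = -12/85 - C1 + 2*C2 = 5. Solving gives C1 = -116/51, C2 = 43/30.

u = -116*exp(-x)/51 - 27*cos(4*x)/170 - 3*sin(4*x)/85 + 43*exp(2*x)/30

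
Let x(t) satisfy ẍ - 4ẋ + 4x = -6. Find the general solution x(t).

Characteristic equation r² - 4r + 4 = 0 has discriminant (-4)² - 4·(4) = 0, so r = 2 is a repeated root.
Hence x_h = (C1 + C2*t)*exp(2*t).
For the particular solution try x_p = A0. Substituting and matching coefficients of each power of t gives A0 = -3/2, so x_p = -3/2.

x = -3/2 + C1*exp(2*t) + C2*t*exp(2*t)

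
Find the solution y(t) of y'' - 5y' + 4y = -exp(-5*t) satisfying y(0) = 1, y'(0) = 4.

Characteristic equation r² - 5r + 4 = 0 factors as (r - 1)(r - 4) = 0, so r = 1, 4.
Hence y_h = C1*exp(t) + C2*exp(4*t).
Try y_p = A*exp(-5*t). Substituting into the equation and dividing by exp(-5*t) gives A = -1/54, so y_p = -exp(-5*t)/54.
General solution: y = -exp(-5*t)/54 + C1*exp(t) + C2*exp(4*t).
Apply the initial conditions: y(0) = -1/54 + C1 + C2 = 1 and y'(0) = 5/54 + C1 + 4*C2 = 4. Solving gives C1 = 1/18, C2 = 26/27.

y = -exp(-5*t)/54 + exp(t)/18 + 26*exp(4*t)/27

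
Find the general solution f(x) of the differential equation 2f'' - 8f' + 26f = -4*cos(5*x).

Divide through by 2: f'' - 4f' + 13f = -2*cos(5*x).
Characteristic equation r² - 4r + 13 = 0 has discriminant (-4)² - 4·(13) = -36 < 0, so r = 2 ± 3i.
Hence f_h = C1*cos(3*x)*exp(2*x) + C2*exp(2*x)*sin(3*x).
Try f_p = A*cos(5*x) + B*sin(5*x). Substituting and equating the coefficients of cos(5x) and sin(5x) gives A = 3/68, B = 5/68, so f_p = 3*cos(5*x)/68 + 5*sin(5*x)/68.

f = 3*cos(5*x)/68 + 5*sin(5*x)/68 + C1*cos(3*x)*exp(2*x) + C2*exp(2*x)*sin(3*x)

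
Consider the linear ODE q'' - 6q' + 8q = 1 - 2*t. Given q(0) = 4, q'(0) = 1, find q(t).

q = -1/16 - 55*exp(4*t)/16 - t/4 + 15*exp(2*t)/2

Characteristic equation r² - 6r + 8 = 0 factors as (r - 4)(r - 2) = 0, so r = 4, 2.
Hence q_h = C1*exp(4*t) + C2*exp(2*t).
For the particular solution try q_p = A0 + A1*t. Substituting and matching coefficients of each power of t gives A0 = -1/16, A1 = -1/4, so q_p = -1/16 - t/4.
General solution: q = -1/16 - t/4 + C1*exp(4*t) + C2*exp(2*t).
Apply the initial conditions: q(0) = -1/16 + C1 + C2 = 4 and q'(0) = -1/4 + 2*C2 + 4*C1 = 1. Solving gives C1 = -55/16, C2 = 15/2.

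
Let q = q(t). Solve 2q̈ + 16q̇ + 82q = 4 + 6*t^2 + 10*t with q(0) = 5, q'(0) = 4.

q = 1860/68921 + 3*t**2/41 + 157*t/1681 + 342745*cos(5*t)*exp(-4*t)/68921 + 1640227*exp(-4*t)*sin(5*t)/344605

Divide through by 2: q'' + 8q' + 41q = 2 + 3*t^2 + 5*t.
Characteristic equation r² + 8r + 41 = 0 has discriminant (8)² - 4·(41) = -100 < 0, so r = -4 ± 5i.
Hence q_h = C1*cos(5*t)*exp(-4*t) + C2*exp(-4*t)*sin(5*t).
For the particular solution try q_p = A0 + A1*t + A2*t^2. Substituting and matching coefficients of each power of t gives A0 = 1860/68921, A1 = 157/1681, A2 = 3/41, so q_p = 1860/68921 + 3*t^2/41 + 157*t/1681.
General solution: q = 1860/68921 + 3*t^2/41 + 157*t/1681 + C1*cos(5*t)*exp(-4*t) + C2*exp(-4*t)*sin(5*t).
Apply the initial conditions: q(0) = 1860/68921 + C1 = 5 and q'(0) = 157/1681 - 4*C1 + 5*C2 = 4. Solving gives C1 = 342745/68921, C2 = 1640227/344605.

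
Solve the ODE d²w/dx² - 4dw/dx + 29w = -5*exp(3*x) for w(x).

Characteristic equation r² - 4r + 29 = 0 has discriminant (-4)² - 4·(29) = -100 < 0, so r = 2 ± 5i.
Hence w_h = C1*cos(5*x)*exp(2*x) + C2*exp(2*x)*sin(5*x).
Try w_p = A*exp(3*x). Substituting into the equation and dividing by exp(3*x) gives A = -5/26, so w_p = -5*exp(3*x)/26.

w = -5*exp(3*x)/26 + C1*cos(5*x)*exp(2*x) + C2*exp(2*x)*sin(5*x)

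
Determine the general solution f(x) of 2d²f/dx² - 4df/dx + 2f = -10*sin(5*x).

f = -25*cos(5*x)/338 + 30*sin(5*x)/169 + C1*exp(x) + C2*x*exp(x)

Divide through by 2: f'' - 2f' + f = -5*sin(5*x).
Characteristic equation r² - 2r + 1 = 0 has discriminant (-2)² - 4·(1) = 0, so r = 1 is a repeated root.
Hence f_h = (C1 + C2*x)*exp(x).
Try f_p = A*cos(5*x) + B*sin(5*x). Substituting and equating the coefficients of cos(5x) and sin(5x) gives A = -25/338, B = 30/169, so f_p = -25*cos(5*x)/338 + 30*sin(5*x)/169.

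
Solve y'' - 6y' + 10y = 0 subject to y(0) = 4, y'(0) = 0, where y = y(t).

Characteristic equation r² - 6r + 10 = 0 has discriminant (-6)² - 4·(10) = -4 < 0, so r = 3 ± i.
Hence y_h = C1*cos(t)*exp(3*t) + C2*exp(3*t)*sin(t).
Apply the initial conditions: y(0) = C1 = 4 and y'(0) = C2 + 3*C1 = 0. Solving gives C1 = 4, C2 = -12.

y = -12*exp(3*t)*sin(t) + 4*cos(t)*exp(3*t)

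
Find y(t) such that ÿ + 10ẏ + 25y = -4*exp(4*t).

Characteristic equation r² + 10r + 25 = 0 has discriminant (10)² - 4·(25) = 0, so r = -5 is a repeated root.
Hence y_h = (C1 + C2*t)*exp(-5*t).
Try y_p = A*exp(4*t). Substituting into the equation and dividing by exp(4*t) gives A = -4/81, so y_p = -4*exp(4*t)/81.

y = -4*exp(4*t)/81 + C1*exp(-5*t) + C2*t*exp(-5*t)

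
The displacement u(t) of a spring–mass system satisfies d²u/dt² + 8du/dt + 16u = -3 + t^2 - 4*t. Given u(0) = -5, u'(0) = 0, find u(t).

u = -5/128 - 635*exp(-4*t)/128 - 5*t/16 + t**2/16 - 625*t*exp(-4*t)/32

Characteristic equation r² + 8r + 16 = 0 has discriminant (8)² - 4·(16) = 0, so r = -4 is a repeated root.
Hence u_h = (C1 + C2*t)*exp(-4*t).
For the particular solution try u_p = A0 + A1*t + A2*t^2. Substituting and matching coefficients of each power of t gives A0 = -5/128, A1 = -5/16, A2 = 1/16, so u_p = -5/128 - 5*t/16 + t^2/16.
General solution: u = -5/128 - 5*t/16 + t^2/16 + C1*exp(-4*t) + C2*t*exp(-4*t).
Apply the initial conditions: u(0) = -5/128 + C1 = -5 and u'(0) = -5/16 + C2 - 4*C1 = 0. Solving gives C1 = -635/128, C2 = -625/32.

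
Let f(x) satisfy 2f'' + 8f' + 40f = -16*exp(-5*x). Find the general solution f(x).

Divide through by 2: f'' + 4f' + 20f = -8*exp(-5*x).
Characteristic equation r² + 4r + 20 = 0 has discriminant (4)² - 4·(20) = -64 < 0, so r = -2 ± 4i.
Hence f_h = C1*cos(4*x)*exp(-2*x) + C2*exp(-2*x)*sin(4*x).
Try f_p = A*exp(-5*x). Substituting into the equation and dividing by exp(-5*x) gives A = -8/25, so f_p = -8*exp(-5*x)/25.

f = -8*exp(-5*x)/25 + C1*cos(4*x)*exp(-2*x) + C2*exp(-2*x)*sin(4*x)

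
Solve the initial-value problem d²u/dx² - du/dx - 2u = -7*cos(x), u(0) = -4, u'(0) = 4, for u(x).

u = -31*exp(-x)/6 - 14*exp(2*x)/15 + 7*sin(x)/10 + 21*cos(x)/10

Characteristic equation r² - r - 2 = 0 factors as (r + 1)(r - 2) = 0, so r = -1, 2.
Hence u_h = C1*exp(-x) + C2*exp(2*x).
Try u_p = A*cos(x) + B*sin(x). Substituting and equating the coefficients of cos(x) and sin(x) gives A = 21/10, B = 7/10, so u_p = 7*sin(x)/10 + 21*cos(x)/10.
General solution: u = 7*sin(x)/10 + 21*cos(x)/10 + C1*exp(-x) + C2*exp(2*x).
Apply the initial conditions: u(0) = 21/10 + C1 + C2 = -4 and u'(0) = 7/10 - C1 + 2*C2 = 4. Solving gives C1 = -31/6, C2 = -14/15.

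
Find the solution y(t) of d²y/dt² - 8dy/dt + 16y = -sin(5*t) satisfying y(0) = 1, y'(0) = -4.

Characteristic equation r² - 8r + 16 = 0 has discriminant (-8)² - 4·(16) = 0, so r = 4 is a repeated root.
Hence y_h = (C1 + C2*t)*exp(4*t).
Try y_p = A*cos(5*t) + B*sin(5*t). Substituting and equating the coefficients of cos(5t) and sin(5t) gives A = -40/1681, B = 9/1681, so y_p = -40*cos(5*t)/1681 + 9*sin(5*t)/1681.
General solution: y = -40*cos(5*t)/1681 + 9*sin(5*t)/1681 + C1*exp(4*t) + C2*t*exp(4*t).
Apply the initial conditions: y(0) = -40/1681 + C1 = 1 and y'(0) = 45/1681 + C2 + 4*C1 = -4. Solving gives C1 = 1721/1681, C2 = -333/41.

y = -40*cos(5*t)/1681 + 9*sin(5*t)/1681 + 1721*exp(4*t)/1681 - 333*t*exp(4*t)/41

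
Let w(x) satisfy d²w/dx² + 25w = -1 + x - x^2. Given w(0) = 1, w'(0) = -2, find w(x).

w = -23/625 - 51*sin(5*x)/125 - x**2/25 + x/25 + 648*cos(5*x)/625

Characteristic equation r² + 25 = 0 has discriminant (0)² - 4·(25) = -100 < 0, so r = ± 5i.
Hence w_h = C1*cos(5*x) + C2*sin(5*x).
For the particular solution try w_p = A0 + A1*x + A2*x^2. Substituting and matching coefficients of each power of x gives A0 = -23/625, A1 = 1/25, A2 = -1/25, so w_p = -23/625 - x^2/25 + x/25.
General solution: w = -23/625 - x^2/25 + x/25 + C1*cos(5*x) + C2*sin(5*x).
Apply the initial conditions: w(0) = -23/625 + C1 = 1 and w'(0) = 1/25 + 5*C2 = -2. Solving gives C1 = 648/625, C2 = -51/125.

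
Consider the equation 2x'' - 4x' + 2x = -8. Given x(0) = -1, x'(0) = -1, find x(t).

x = -4 + 3*exp(t) - 4*t*exp(t)

Divide through by 2: x'' - 2x' + x = -4.
Characteristic equation r² - 2r + 1 = 0 has discriminant (-2)² - 4·(1) = 0, so r = 1 is a repeated root.
Hence x_h = (C1 + C2*t)*exp(t).
For the particular solution try x_p = A0. Substituting and matching coefficients of each power of t gives A0 = -4, so x_p = -4.
General solution: x = -4 + C1*exp(t) + C2*t*exp(t).
Apply the initial conditions: x(0) = -4 + C1 = -1 and x'(0) = C1 + C2 = -1. Solving gives C1 = 3, C2 = -4.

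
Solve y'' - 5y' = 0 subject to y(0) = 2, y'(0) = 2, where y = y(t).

Characteristic equation r² - 5r = 0 factors as (r - 5)r = 0, so r = 5, 0.
Hence y_h = C1*exp(5*t) + C2.
Apply the initial conditions: y(0) = C1 + C2 = 2 and y'(0) = 5*C1 = 2. Solving gives C1 = 2/5, C2 = 8/5.

y = 8/5 + 2*exp(5*t)/5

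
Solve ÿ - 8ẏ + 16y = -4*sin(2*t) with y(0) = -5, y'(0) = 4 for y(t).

y = -121*exp(4*t)/25 - 4*cos(2*t)/25 - 3*sin(2*t)/25 + 118*t*exp(4*t)/5

Characteristic equation r² - 8r + 16 = 0 has discriminant (-8)² - 4·(16) = 0, so r = 4 is a repeated root.
Hence y_h = (C1 + C2*t)*exp(4*t).
Try y_p = A*cos(2*t) + B*sin(2*t). Substituting and equating the coefficients of cos(2t) and sin(2t) gives A = -4/25, B = -3/25, so y_p = -4*cos(2*t)/25 - 3*sin(2*t)/25.
General solution: y = -4*cos(2*t)/25 - 3*sin(2*t)/25 + C1*exp(4*t) + C2*t*exp(4*t).
Apply the initial conditions: y(0) = -4/25 + C1 = -5 and y'(0) = -6/25 + C2 + 4*C1 = 4. Solving gives C1 = -121/25, C2 = 118/5.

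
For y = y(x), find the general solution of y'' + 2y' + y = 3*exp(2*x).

y = exp(2*x)/3 + C1*exp(-x) + C2*x*exp(-x)

Characteristic equation r² + 2r + 1 = 0 has discriminant (2)² - 4·(1) = 0, so r = -1 is a repeated root.
Hence y_h = (C1 + C2*x)*exp(-x).
Try y_p = A*exp(2*x). Substituting into the equation and dividing by exp(2*x) gives A = 1/3, so y_p = exp(2*x)/3.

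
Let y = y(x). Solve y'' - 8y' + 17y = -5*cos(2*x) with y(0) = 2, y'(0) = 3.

Characteristic equation r² - 8r + 17 = 0 has discriminant (-8)² - 4·(17) = -4 < 0, so r = 4 ± i.
Hence y_h = C1*cos(x)*exp(4*x) + C2*exp(4*x)*sin(x).
Try y_p = A*cos(2*x) + B*sin(2*x). Substituting and equating the coefficients of cos(2x) and sin(2x) gives A = -13/85, B = 16/85, so y_p = -13*cos(2*x)/85 + 16*sin(2*x)/85.
General solution: y = -13*cos(2*x)/85 + 16*sin(2*x)/85 + C1*cos(x)*exp(4*x) + C2*exp(4*x)*sin(x).
Apply the initial conditions: y(0) = -13/85 + C1 = 2 and y'(0) = 32/85 + C2 + 4*C1 = 3. Solving gives C1 = 183/85, C2 = -509/85.

y = -13*cos(2*x)/85 + 16*sin(2*x)/85 - 509*exp(4*x)*sin(x)/85 + 183*cos(x)*exp(4*x)/85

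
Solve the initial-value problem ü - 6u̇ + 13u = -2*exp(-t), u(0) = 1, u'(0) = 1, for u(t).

Characteristic equation r² - 6r + 13 = 0 has discriminant (-6)² - 4·(13) = -16 < 0, so r = 3 ± 2i.
Hence u_h = C1*cos(2*t)*exp(3*t) + C2*exp(3*t)*sin(2*t).
Try u_p = A*exp(-t). Substituting into the equation and dividing by exp(-t) gives A = -1/10, so u_p = -exp(-t)/10.
General solution: u = -exp(-t)/10 + C1*cos(2*t)*exp(3*t) + C2*exp(3*t)*sin(2*t).
Apply the initial conditions: u(0) = -1/10 + C1 = 1 and u'(0) = 1/10 + 2*C2 + 3*C1 = 1. Solving gives C1 = 11/10, C2 = -6/5.

u = -exp(-t)/10 - 6*exp(3*t)*sin(2*t)/5 + 11*cos(2*t)*exp(3*t)/10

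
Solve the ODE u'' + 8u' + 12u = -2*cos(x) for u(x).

Characteristic equation r² + 8r + 12 = 0 factors as (r + 6)(r + 2) = 0, so r = -6, -2.
Hence u_h = C1*exp(-6*x) + C2*exp(-2*x).
Try u_p = A*cos(x) + B*sin(x). Substituting and equating the coefficients of cos(x) and sin(x) gives A = -22/185, B = -16/185, so u_p = -22*cos(x)/185 - 16*sin(x)/185.

u = -22*cos(x)/185 - 16*sin(x)/185 + C1*exp(-6*x) + C2*exp(-2*x)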